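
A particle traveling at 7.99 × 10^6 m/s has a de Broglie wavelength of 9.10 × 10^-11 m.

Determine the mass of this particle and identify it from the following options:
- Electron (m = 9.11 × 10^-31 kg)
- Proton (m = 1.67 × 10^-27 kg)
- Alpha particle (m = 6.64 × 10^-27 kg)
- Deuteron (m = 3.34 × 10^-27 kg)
The particle is an electron.

From λ = h/(mv), solve for mass:

m = h/(λv)
m = (6.626 × 10^-34 J·s) / (9.10 × 10^-11 m × 7.99 × 10^6 m/s)
m = 9.11 × 10^-31 kg

Comparing with the listed masses, this is closest to an electron.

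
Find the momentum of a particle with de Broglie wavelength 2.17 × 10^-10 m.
3.05 × 10^-24 kg·m/s

From the de Broglie relation λ = h/p, we solve for p:

p = h/λ
p = (6.626 × 10^-34 J·s) / (2.17 × 10^-10 m)
p = 3.05 × 10^-24 kg·m/s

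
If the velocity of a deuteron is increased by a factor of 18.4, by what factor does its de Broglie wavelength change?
The wavelength decreases by a factor of 18.4.

From λ = h/(mv), the wavelength is inversely proportional to velocity:

λ ∝ 1/v

If v → 18.4v, then λ → λ/18.4

When velocity is increased by a factor of 18.4, the wavelength decreases by a factor of 18.4.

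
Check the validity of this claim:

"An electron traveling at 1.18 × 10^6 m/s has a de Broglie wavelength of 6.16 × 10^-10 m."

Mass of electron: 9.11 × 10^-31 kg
True

The claim is correct.

Using λ = h/(mv):
λ = (6.626 × 10^-34 J·s) / (9.11 × 10^-31 kg × 1.18 × 10^6 m/s)
λ = 6.16 × 10^-10 m

This matches the claimed value.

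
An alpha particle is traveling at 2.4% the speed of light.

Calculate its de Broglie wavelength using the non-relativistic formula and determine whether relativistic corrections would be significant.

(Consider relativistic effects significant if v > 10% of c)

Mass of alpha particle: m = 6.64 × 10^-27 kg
No, relativistic corrections are not needed.

Using the non-relativistic de Broglie formula λ = h/(mv):

v = 2.4% × c = 7.195 × 10^6 m/s

λ = h/(mv)
λ = (6.626 × 10^-34 J·s) / (6.64 × 10^-27 kg × 7.195 × 10^6 m/s)
λ = 1.39 × 10^-14 m

Since v = 2.4% of c < 10% of c, relativistic corrections are NOT significant and this non-relativistic result is a good approximation.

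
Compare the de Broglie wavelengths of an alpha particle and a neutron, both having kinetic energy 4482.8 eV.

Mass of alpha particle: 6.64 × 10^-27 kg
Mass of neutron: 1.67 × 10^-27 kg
The neutron has the longer wavelength.

Using λ = h/√(2mKE):

For alpha particle: λ₁ = h/√(2m₁KE) = 2.15 × 10^-13 m
For neutron: λ₂ = h/√(2m₂KE) = 4.28 × 10^-13 m

Since λ ∝ 1/√m at constant kinetic energy, the lighter particle has the longer wavelength.

The neutron has the longer de Broglie wavelength.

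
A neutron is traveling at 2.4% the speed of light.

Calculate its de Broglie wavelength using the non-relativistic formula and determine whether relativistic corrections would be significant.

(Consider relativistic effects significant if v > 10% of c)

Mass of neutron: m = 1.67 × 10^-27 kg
No, relativistic corrections are not needed.

Using the non-relativistic de Broglie formula λ = h/(mv):

v = 2.4% × c = 7.195 × 10^6 m/s

λ = h/(mv)
λ = (6.626 × 10^-34 J·s) / (1.67 × 10^-27 kg × 7.195 × 10^6 m/s)
λ = 5.51 × 10^-14 m

Since v = 2.4% of c < 10% of c, relativistic corrections are NOT significant and this non-relativistic result is a good approximation.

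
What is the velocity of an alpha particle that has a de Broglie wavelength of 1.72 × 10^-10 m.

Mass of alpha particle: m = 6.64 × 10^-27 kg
5.80 × 10^2 m/s

From the de Broglie relation λ = h/(mv), we solve for v:

v = h/(mλ)
v = (6.626 × 10^-34 J·s) / (6.64 × 10^-27 kg × 1.72 × 10^-10 m)
v = 5.80 × 10^2 m/s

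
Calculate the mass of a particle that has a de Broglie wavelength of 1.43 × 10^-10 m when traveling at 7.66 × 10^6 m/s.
6.05 × 10^-31 kg

From the de Broglie relation λ = h/(mv), we solve for m:

m = h/(λv)
m = (6.626 × 10^-34 J·s) / (1.43 × 10^-10 m × 7.66 × 10^6 m/s)
m = 6.05 × 10^-31 kg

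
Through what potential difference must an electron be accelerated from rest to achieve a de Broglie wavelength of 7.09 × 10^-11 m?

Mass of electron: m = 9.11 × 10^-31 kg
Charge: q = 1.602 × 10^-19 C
299 V

From λ = h/√(2mqV), we solve for V:

λ² = h²/(2mqV)
V = h²/(2mqλ²)
V = (6.626 × 10^-34 J·s)² / (2 × 9.11 × 10^-31 kg × 1.602 × 10^-19 C × (7.09 × 10^-11 m)²)
V = 299 V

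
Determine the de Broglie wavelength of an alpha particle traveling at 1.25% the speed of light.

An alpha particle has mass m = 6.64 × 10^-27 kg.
2.66 × 10^-14 m

Using the de Broglie relation λ = h/(mv):

v = 1.25% × c = 3.747 × 10^6 m/s

λ = h/(mv)
λ = (6.626 × 10^-34 J·s) / (6.64 × 10^-27 kg × 3.747 × 10^6 m/s)
λ = 2.66 × 10^-14 m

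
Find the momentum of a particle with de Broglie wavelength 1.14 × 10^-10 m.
5.81 × 10^-24 kg·m/s

From the de Broglie relation λ = h/p, we solve for p:

p = h/λ
p = (6.626 × 10^-34 J·s) / (1.14 × 10^-10 m)
p = 5.81 × 10^-24 kg·m/s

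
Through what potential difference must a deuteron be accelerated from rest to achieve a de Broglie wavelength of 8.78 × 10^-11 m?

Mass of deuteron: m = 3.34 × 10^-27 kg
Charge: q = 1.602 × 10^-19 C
5.32 × 10^-2 V

From λ = h/√(2mqV), we solve for V:

λ² = h²/(2mqV)
V = h²/(2mqλ²)
V = (6.626 × 10^-34 J·s)² / (2 × 3.34 × 10^-27 kg × 1.602 × 10^-19 C × (8.78 × 10^-11 m)²)
V = 5.32 × 10^-2 V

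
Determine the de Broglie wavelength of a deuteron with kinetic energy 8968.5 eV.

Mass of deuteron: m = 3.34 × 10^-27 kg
2.14 × 10^-13 m

Using λ = h/√(2mKE):

First convert KE to Joules: KE = 8968.5 eV = 1.437 × 10^-15 J

λ = h/√(2mKE)
λ = (6.626 × 10^-34 J·s) / √(2 × 3.34 × 10^-27 kg × 1.437 × 10^-15 J)
λ = 2.14 × 10^-13 m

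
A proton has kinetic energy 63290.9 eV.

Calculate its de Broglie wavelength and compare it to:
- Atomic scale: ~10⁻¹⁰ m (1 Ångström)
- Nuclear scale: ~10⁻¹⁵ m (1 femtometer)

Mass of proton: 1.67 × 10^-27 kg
λ = 1.14 × 10^-13 m, which is between nuclear and atomic scales.

Using λ = h/√(2mKE):

KE = 63290.9 eV = 1.014 × 10^-14 J

λ = h/√(2mKE)
λ = (6.626 × 10^-34 J·s) / √(2 × 1.67 × 10^-27 kg × 1.014 × 10^-14 J)
λ = 1.14 × 10^-13 m

Comparison:
- Atomic scale (10⁻¹⁰ m): λ is 0.0011× this size
- Nuclear scale (10⁻¹⁵ m): λ is 1.1e+02× this size

The wavelength is between nuclear and atomic scales.

This wavelength is appropriate for probing atomic structure but too large for nuclear physics experiments.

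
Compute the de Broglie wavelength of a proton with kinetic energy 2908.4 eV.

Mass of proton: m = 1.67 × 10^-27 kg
5.31 × 10^-13 m

Using λ = h/√(2mKE):

First convert KE to Joules: KE = 2908.4 eV = 4.660 × 10^-16 J

λ = h/√(2mKE)
λ = (6.626 × 10^-34 J·s) / √(2 × 1.67 × 10^-27 kg × 4.660 × 10^-16 J)
λ = 5.31 × 10^-13 m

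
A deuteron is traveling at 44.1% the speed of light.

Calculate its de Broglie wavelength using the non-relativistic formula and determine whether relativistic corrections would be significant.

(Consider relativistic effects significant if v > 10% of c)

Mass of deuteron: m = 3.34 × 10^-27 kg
Yes, relativistic corrections are needed.

Using the non-relativistic de Broglie formula λ = h/(mv):

v = 44.1% × c = 1.322 × 10^8 m/s

λ = h/(mv)
λ = (6.626 × 10^-34 J·s) / (3.34 × 10^-27 kg × 1.322 × 10^8 m/s)
λ = 1.50 × 10^-15 m

Since v = 44.1% of c > 10% of c, relativistic corrections ARE significant and the actual wavelength would differ from this non-relativistic estimate.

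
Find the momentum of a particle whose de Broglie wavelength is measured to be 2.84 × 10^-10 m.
2.33 × 10^-24 kg·m/s

From the de Broglie relation λ = h/p, we solve for p:

p = h/λ
p = (6.626 × 10^-34 J·s) / (2.84 × 10^-10 m)
p = 2.33 × 10^-24 kg·m/s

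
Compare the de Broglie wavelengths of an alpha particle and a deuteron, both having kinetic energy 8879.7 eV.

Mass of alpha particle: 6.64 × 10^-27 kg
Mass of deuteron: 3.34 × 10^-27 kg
The deuteron has the longer wavelength.

Using λ = h/√(2mKE):

For alpha particle: λ₁ = h/√(2m₁KE) = 1.52 × 10^-13 m
For deuteron: λ₂ = h/√(2m₂KE) = 2.15 × 10^-13 m

Since λ ∝ 1/√m at constant kinetic energy, the lighter particle has the longer wavelength.

The deuteron has the longer de Broglie wavelength.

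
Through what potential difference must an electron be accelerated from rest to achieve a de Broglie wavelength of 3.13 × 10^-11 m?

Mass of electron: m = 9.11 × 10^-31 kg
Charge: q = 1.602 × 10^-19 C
1.54 × 10^3 V

From λ = h/√(2mqV), we solve for V:

λ² = h²/(2mqV)
V = h²/(2mqλ²)
V = (6.626 × 10^-34 J·s)² / (2 × 9.11 × 10^-31 kg × 1.602 × 10^-19 C × (3.13 × 10^-11 m)²)
V = 1.54 × 10^3 V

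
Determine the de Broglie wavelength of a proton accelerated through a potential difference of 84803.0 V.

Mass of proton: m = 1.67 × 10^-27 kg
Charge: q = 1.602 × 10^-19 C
9.84 × 10^-14 m

When a particle is accelerated through voltage V, it gains kinetic energy KE = qV.

The de Broglie wavelength is then λ = h/√(2mqV):

λ = h/√(2mqV)
λ = (6.626 × 10^-34 J·s) / √(2 × 1.67 × 10^-27 kg × 1.602 × 10^-19 C × 84803.0 V)
λ = 9.84 × 10^-14 m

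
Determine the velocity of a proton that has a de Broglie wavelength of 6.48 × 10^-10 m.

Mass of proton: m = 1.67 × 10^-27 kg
6.12 × 10^2 m/s

From the de Broglie relation λ = h/(mv), we solve for v:

v = h/(mλ)
v = (6.626 × 10^-34 J·s) / (1.67 × 10^-27 kg × 6.48 × 10^-10 m)
v = 6.12 × 10^2 m/s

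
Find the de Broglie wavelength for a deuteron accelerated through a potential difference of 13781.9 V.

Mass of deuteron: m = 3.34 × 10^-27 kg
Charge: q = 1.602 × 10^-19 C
1.73 × 10^-13 m

When a particle is accelerated through voltage V, it gains kinetic energy KE = qV.

The de Broglie wavelength is then λ = h/√(2mqV):

λ = h/√(2mqV)
λ = (6.626 × 10^-34 J·s) / √(2 × 3.34 × 10^-27 kg × 1.602 × 10^-19 C × 13781.9 V)
λ = 1.73 × 10^-13 m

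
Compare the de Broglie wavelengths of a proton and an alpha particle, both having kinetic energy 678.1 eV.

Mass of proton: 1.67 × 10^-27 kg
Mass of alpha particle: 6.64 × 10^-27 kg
The proton has the longer wavelength.

Using λ = h/√(2mKE):

For proton: λ₁ = h/√(2m₁KE) = 1.10 × 10^-12 m
For alpha particle: λ₂ = h/√(2m₂KE) = 5.52 × 10^-13 m

Since λ ∝ 1/√m at constant kinetic energy, the lighter particle has the longer wavelength.

The proton has the longer de Broglie wavelength.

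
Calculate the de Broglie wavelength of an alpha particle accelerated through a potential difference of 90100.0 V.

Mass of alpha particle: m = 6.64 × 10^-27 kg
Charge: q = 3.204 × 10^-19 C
3.38 × 10^-14 m

When a particle is accelerated through voltage V, it gains kinetic energy KE = qV.

The de Broglie wavelength is then λ = h/√(2mqV):

λ = h/√(2mqV)
λ = (6.626 × 10^-34 J·s) / √(2 × 6.64 × 10^-27 kg × 3.204 × 10^-19 C × 90100.0 V)
λ = 3.38 × 10^-14 m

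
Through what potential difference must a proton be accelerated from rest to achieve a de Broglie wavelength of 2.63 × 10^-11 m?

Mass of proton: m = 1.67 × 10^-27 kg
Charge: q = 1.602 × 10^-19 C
1.19 V

From λ = h/√(2mqV), we solve for V:

λ² = h²/(2mqV)
V = h²/(2mqλ²)
V = (6.626 × 10^-34 J·s)² / (2 × 1.67 × 10^-27 kg × 1.602 × 10^-19 C × (2.63 × 10^-11 m)²)
V = 1.19 V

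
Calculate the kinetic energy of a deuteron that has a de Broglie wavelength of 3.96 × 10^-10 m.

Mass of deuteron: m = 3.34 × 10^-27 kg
4.19 × 10^-22 J (or 2.62 × 10^-3 eV)

From λ = h/√(2mKE), we solve for KE:

λ² = h²/(2mKE)
KE = h²/(2mλ²)
KE = (6.626 × 10^-34 J·s)² / (2 × 3.34 × 10^-27 kg × (3.96 × 10^-10 m)²)
KE = 4.19 × 10^-22 J
KE = 2.62 × 10^-3 eV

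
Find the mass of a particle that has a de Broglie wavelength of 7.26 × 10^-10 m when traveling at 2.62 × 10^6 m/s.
3.48 × 10^-31 kg

From the de Broglie relation λ = h/(mv), we solve for m:

m = h/(λv)
m = (6.626 × 10^-34 J·s) / (7.26 × 10^-10 m × 2.62 × 10^6 m/s)
m = 3.48 × 10^-31 kg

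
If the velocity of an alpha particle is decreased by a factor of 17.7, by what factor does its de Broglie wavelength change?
The wavelength increases by a factor of 17.7.

From λ = h/(mv), the wavelength is inversely proportional to velocity:

λ ∝ 1/v

If v → v/17.7, then λ → 17.7λ

When velocity is decreased by a factor of 17.7, the wavelength increases by a factor of 17.7.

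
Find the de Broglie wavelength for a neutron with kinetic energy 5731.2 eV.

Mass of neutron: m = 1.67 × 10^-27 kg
3.78 × 10^-13 m

Using λ = h/√(2mKE):

First convert KE to Joules: KE = 5731.2 eV = 9.182 × 10^-16 J

λ = h/√(2mKE)
λ = (6.626 × 10^-34 J·s) / √(2 × 1.67 × 10^-27 kg × 9.182 × 10^-16 J)
λ = 3.78 × 10^-13 m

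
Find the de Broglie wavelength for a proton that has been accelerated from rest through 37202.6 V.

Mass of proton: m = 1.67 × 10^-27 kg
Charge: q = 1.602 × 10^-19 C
1.49 × 10^-13 m

When a particle is accelerated through voltage V, it gains kinetic energy KE = qV.

The de Broglie wavelength is then λ = h/√(2mqV):

λ = h/√(2mqV)
λ = (6.626 × 10^-34 J·s) / √(2 × 1.67 × 10^-27 kg × 1.602 × 10^-19 C × 37202.6 V)
λ = 1.49 × 10^-13 m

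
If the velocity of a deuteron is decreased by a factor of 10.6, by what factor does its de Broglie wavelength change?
The wavelength increases by a factor of 10.6.

From λ = h/(mv), the wavelength is inversely proportional to velocity:

λ ∝ 1/v

If v → v/10.6, then λ → 10.6λ

When velocity is decreased by a factor of 10.6, the wavelength increases by a factor of 10.6.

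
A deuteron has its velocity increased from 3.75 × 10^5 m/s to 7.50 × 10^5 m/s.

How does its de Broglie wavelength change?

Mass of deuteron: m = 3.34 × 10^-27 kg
The wavelength decreases by a factor of 2.

Using λ = h/(mv):

Initial wavelength: λ₁ = h/(mv₁) = 5.29 × 10^-13 m
Final wavelength: λ₂ = h/(mv₂) = 2.65 × 10^-13 m

Since λ ∝ 1/v, when velocity increases by a factor of 2, the wavelength decreases by a factor of 2.

λ₂/λ₁ = v₁/v₂ = 1/2

The wavelength decreases by a factor of 2.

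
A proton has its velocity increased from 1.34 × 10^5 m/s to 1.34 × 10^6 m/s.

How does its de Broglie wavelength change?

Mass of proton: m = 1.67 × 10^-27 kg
The wavelength decreases by a factor of 10.

Using λ = h/(mv):

Initial wavelength: λ₁ = h/(mv₁) = 2.96 × 10^-12 m
Final wavelength: λ₂ = h/(mv₂) = 2.96 × 10^-13 m

Since λ ∝ 1/v, when velocity increases by a factor of 10, the wavelength decreases by a factor of 10.

λ₂/λ₁ = v₁/v₂ = 1/10

The wavelength decreases by a factor of 10.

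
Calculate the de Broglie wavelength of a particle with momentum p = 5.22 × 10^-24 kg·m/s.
1.27 × 10^-10 m

Using the de Broglie relation λ = h/p:

λ = h/p
λ = (6.626 × 10^-34 J·s) / (5.22 × 10^-24 kg·m/s)
λ = 1.27 × 10^-10 m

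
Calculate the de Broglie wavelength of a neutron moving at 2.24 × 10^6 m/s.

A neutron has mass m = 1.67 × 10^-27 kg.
1.77 × 10^-13 m

Using the de Broglie relation λ = h/(mv):

λ = h/(mv)
λ = (6.626 × 10^-34 J·s) / (1.67 × 10^-27 kg × 2.24 × 10^6 m/s)
λ = 1.77 × 10^-13 m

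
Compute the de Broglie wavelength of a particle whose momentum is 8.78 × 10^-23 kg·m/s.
7.55 × 10^-12 m

Using the de Broglie relation λ = h/p:

λ = h/p
λ = (6.626 × 10^-34 J·s) / (8.78 × 10^-23 kg·m/s)
λ = 7.55 × 10^-12 m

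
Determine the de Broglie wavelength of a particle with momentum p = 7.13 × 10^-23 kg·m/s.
9.29 × 10^-12 m

Using the de Broglie relation λ = h/p:

λ = h/p
λ = (6.626 × 10^-34 J·s) / (7.13 × 10^-23 kg·m/s)
λ = 9.29 × 10^-12 m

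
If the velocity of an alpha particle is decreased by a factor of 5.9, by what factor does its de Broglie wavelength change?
The wavelength increases by a factor of 5.9.

From λ = h/(mv), the wavelength is inversely proportional to velocity:

λ ∝ 1/v

If v → v/5.9, then λ → 5.9λ

When velocity is decreased by a factor of 5.9, the wavelength increases by a factor of 5.9.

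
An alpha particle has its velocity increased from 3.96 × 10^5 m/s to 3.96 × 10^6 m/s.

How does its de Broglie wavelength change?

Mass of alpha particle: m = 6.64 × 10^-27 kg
The wavelength decreases by a factor of 10.

Using λ = h/(mv):

Initial wavelength: λ₁ = h/(mv₁) = 2.52 × 10^-13 m
Final wavelength: λ₂ = h/(mv₂) = 2.52 × 10^-14 m

Since λ ∝ 1/v, when velocity increases by a factor of 10, the wavelength decreases by a factor of 10.

λ₂/λ₁ = v₁/v₂ = 1/10

The wavelength decreases by a factor of 10.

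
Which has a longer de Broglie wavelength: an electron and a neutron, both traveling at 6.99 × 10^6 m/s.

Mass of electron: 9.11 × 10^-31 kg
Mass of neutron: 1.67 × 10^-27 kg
The electron has the longer wavelength.

Using λ = h/(mv), since both particles have the same velocity, the wavelength depends only on mass.

For electron: λ₁ = h/(m₁v) = 1.04 × 10^-10 m
For neutron: λ₂ = h/(m₂v) = 5.68 × 10^-14 m

Since λ ∝ 1/m at constant velocity, the lighter particle has the longer wavelength.

The electron has the longer de Broglie wavelength.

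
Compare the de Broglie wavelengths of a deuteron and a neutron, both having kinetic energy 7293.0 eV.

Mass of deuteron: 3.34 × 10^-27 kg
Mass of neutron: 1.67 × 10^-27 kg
The neutron has the longer wavelength.

Using λ = h/√(2mKE):

For deuteron: λ₁ = h/√(2m₁KE) = 2.37 × 10^-13 m
For neutron: λ₂ = h/√(2m₂KE) = 3.35 × 10^-13 m

Since λ ∝ 1/√m at constant kinetic energy, the lighter particle has the longer wavelength.

The neutron has the longer de Broglie wavelength.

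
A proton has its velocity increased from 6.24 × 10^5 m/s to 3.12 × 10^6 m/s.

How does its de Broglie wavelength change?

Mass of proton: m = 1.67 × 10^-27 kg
The wavelength decreases by a factor of 5.

Using λ = h/(mv):

Initial wavelength: λ₁ = h/(mv₁) = 6.36 × 10^-13 m
Final wavelength: λ₂ = h/(mv₂) = 1.27 × 10^-13 m

Since λ ∝ 1/v, when velocity increases by a factor of 5, the wavelength decreases by a factor of 5.

λ₂/λ₁ = v₁/v₂ = 1/5

The wavelength decreases by a factor of 5.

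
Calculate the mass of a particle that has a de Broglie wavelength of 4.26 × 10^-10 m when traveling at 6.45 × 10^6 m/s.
2.41 × 10^-31 kg

From the de Broglie relation λ = h/(mv), we solve for m:

m = h/(λv)
m = (6.626 × 10^-34 J·s) / (4.26 × 10^-10 m × 6.45 × 10^6 m/s)
m = 2.41 × 10^-31 kg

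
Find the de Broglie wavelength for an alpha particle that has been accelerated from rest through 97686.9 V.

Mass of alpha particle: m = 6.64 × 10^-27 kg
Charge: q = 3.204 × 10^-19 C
3.25 × 10^-14 m

When a particle is accelerated through voltage V, it gains kinetic energy KE = qV.

The de Broglie wavelength is then λ = h/√(2mqV):

λ = h/√(2mqV)
λ = (6.626 × 10^-34 J·s) / √(2 × 6.64 × 10^-27 kg × 3.204 × 10^-19 C × 97686.9 V)
λ = 3.25 × 10^-14 m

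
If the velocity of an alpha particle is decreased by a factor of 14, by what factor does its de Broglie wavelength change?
The wavelength increases by a factor of 14.

From λ = h/(mv), the wavelength is inversely proportional to velocity:

λ ∝ 1/v

If v → v/14, then λ → 14λ

When velocity is decreased by a factor of 14, the wavelength increases by a factor of 14.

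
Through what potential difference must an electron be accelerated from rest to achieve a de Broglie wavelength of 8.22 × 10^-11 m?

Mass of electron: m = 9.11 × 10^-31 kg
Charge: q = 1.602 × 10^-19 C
223 V

From λ = h/√(2mqV), we solve for V:

λ² = h²/(2mqV)
V = h²/(2mqλ²)
V = (6.626 × 10^-34 J·s)² / (2 × 9.11 × 10^-31 kg × 1.602 × 10^-19 C × (8.22 × 10^-11 m)²)
V = 223 V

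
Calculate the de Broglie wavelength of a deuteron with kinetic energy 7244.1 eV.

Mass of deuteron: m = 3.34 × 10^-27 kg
2.38 × 10^-13 m

Using λ = h/√(2mKE):

First convert KE to Joules: KE = 7244.1 eV = 1.161 × 10^-15 J

λ = h/√(2mKE)
λ = (6.626 × 10^-34 J·s) / √(2 × 3.34 × 10^-27 kg × 1.161 × 10^-15 J)
λ = 2.38 × 10^-13 m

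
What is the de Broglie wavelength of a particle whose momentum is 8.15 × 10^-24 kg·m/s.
8.13 × 10^-11 m

Using the de Broglie relation λ = h/p:

λ = h/p
λ = (6.626 × 10^-34 J·s) / (8.15 × 10^-24 kg·m/s)
λ = 8.13 × 10^-11 m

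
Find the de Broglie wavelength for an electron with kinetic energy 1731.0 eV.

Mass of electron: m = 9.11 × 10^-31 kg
2.95 × 10^-11 m

Using λ = h/√(2mKE):

First convert KE to Joules: KE = 1731.0 eV = 2.773 × 10^-16 J

λ = h/√(2mKE)
λ = (6.626 × 10^-34 J·s) / √(2 × 9.11 × 10^-31 kg × 2.773 × 10^-16 J)
λ = 2.95 × 10^-11 m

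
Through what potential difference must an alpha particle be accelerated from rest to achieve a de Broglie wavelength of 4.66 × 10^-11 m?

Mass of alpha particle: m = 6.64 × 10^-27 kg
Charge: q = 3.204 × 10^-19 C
4.75 × 10^-2 V

From λ = h/√(2mqV), we solve for V:

λ² = h²/(2mqV)
V = h²/(2mqλ²)
V = (6.626 × 10^-34 J·s)² / (2 × 6.64 × 10^-27 kg × 3.204 × 10^-19 C × (4.66 × 10^-11 m)²)
V = 4.75 × 10^-2 V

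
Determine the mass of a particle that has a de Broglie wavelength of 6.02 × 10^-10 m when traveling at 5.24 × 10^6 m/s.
2.10 × 10^-31 kg

From the de Broglie relation λ = h/(mv), we solve for m:

m = h/(λv)
m = (6.626 × 10^-34 J·s) / (6.02 × 10^-10 m × 5.24 × 10^6 m/s)
m = 2.10 × 10^-31 kg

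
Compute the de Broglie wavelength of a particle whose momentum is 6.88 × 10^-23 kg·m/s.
9.63 × 10^-12 m

Using the de Broglie relation λ = h/p:

λ = h/p
λ = (6.626 × 10^-34 J·s) / (6.88 × 10^-23 kg·m/s)
λ = 9.63 × 10^-12 m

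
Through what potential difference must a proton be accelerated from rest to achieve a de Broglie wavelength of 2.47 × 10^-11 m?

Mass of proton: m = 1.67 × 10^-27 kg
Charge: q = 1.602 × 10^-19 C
1.34 V

From λ = h/√(2mqV), we solve for V:

λ² = h²/(2mqV)
V = h²/(2mqλ²)
V = (6.626 × 10^-34 J·s)² / (2 × 1.67 × 10^-27 kg × 1.602 × 10^-19 C × (2.47 × 10^-11 m)²)
V = 1.34 V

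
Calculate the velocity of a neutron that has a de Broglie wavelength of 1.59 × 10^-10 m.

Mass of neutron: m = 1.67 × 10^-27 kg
2.50 × 10^3 m/s

From the de Broglie relation λ = h/(mv), we solve for v:

v = h/(mλ)
v = (6.626 × 10^-34 J·s) / (1.67 × 10^-27 kg × 1.59 × 10^-10 m)
v = 2.50 × 10^3 m/s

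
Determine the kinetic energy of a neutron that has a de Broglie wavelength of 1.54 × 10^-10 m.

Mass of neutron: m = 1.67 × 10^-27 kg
5.54 × 10^-21 J (or 0.0346 eV)

From λ = h/√(2mKE), we solve for KE:

λ² = h²/(2mKE)
KE = h²/(2mλ²)
KE = (6.626 × 10^-34 J·s)² / (2 × 1.67 × 10^-27 kg × (1.54 × 10^-10 m)²)
KE = 5.54 × 10^-21 J
KE = 0.0346 eV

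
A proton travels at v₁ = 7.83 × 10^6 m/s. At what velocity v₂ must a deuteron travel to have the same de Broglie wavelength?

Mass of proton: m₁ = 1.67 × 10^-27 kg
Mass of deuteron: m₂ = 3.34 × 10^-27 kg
v₂ = 3.92 × 10^6 m/s

For equal de Broglie wavelengths: λ₁ = λ₂

h/(m₁v₁) = h/(m₂v₂)
m₁v₁ = m₂v₂
v₂ = v₁ · (m₁/m₂)

v₂ = 7.83 × 10^6 m/s × (1.67 × 10^-27 kg / 3.34 × 10^-27 kg)
v₂ = 3.92 × 10^6 m/s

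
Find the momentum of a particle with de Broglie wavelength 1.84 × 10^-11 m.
3.60 × 10^-23 kg·m/s

From the de Broglie relation λ = h/p, we solve for p:

p = h/λ
p = (6.626 × 10^-34 J·s) / (1.84 × 10^-11 m)
p = 3.60 × 10^-23 kg·m/s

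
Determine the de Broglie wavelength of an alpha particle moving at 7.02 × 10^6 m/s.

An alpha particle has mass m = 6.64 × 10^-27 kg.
1.42 × 10^-14 m

Using the de Broglie relation λ = h/(mv):

λ = h/(mv)
λ = (6.626 × 10^-34 J·s) / (6.64 × 10^-27 kg × 7.02 × 10^6 m/s)
λ = 1.42 × 10^-14 m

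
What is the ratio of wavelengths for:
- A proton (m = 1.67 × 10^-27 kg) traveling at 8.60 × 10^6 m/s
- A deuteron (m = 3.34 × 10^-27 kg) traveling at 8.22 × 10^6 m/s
λ₁/λ₂ = 1.91

Using λ = h/(mv):

λ₁ = h/(m₁v₁) = 4.61 × 10^-14 m
λ₂ = h/(m₂v₂) = 2.41 × 10^-14 m

Ratio λ₁/λ₂ = (m₂v₂)/(m₁v₁)
         = (3.34 × 10^-27 kg × 8.22 × 10^6 m/s) / (1.67 × 10^-27 kg × 8.60 × 10^6 m/s)
         = 1.91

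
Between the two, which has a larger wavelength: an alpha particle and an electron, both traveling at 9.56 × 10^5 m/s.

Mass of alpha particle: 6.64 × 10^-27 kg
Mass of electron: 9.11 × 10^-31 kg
The electron has the longer wavelength.

Using λ = h/(mv), since both particles have the same velocity, the wavelength depends only on mass.

For alpha particle: λ₁ = h/(m₁v) = 1.04 × 10^-13 m
For electron: λ₂ = h/(m₂v) = 7.61 × 10^-10 m

Since λ ∝ 1/m at constant velocity, the lighter particle has the longer wavelength.

The electron has the longer de Broglie wavelength.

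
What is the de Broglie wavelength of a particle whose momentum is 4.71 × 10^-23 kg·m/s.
1.41 × 10^-11 m

Using the de Broglie relation λ = h/p:

λ = h/p
λ = (6.626 × 10^-34 J·s) / (4.71 × 10^-23 kg·m/s)
λ = 1.41 × 10^-11 m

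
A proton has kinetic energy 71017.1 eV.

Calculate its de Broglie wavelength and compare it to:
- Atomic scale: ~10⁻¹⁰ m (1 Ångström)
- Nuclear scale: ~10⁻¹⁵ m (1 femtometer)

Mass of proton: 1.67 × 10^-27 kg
λ = 1.07 × 10^-13 m, which is between nuclear and atomic scales.

Using λ = h/√(2mKE):

KE = 71017.1 eV = 1.138 × 10^-14 J

λ = h/√(2mKE)
λ = (6.626 × 10^-34 J·s) / √(2 × 1.67 × 10^-27 kg × 1.138 × 10^-14 J)
λ = 1.07 × 10^-13 m

Comparison:
- Atomic scale (10⁻¹⁰ m): λ is 0.0011× this size
- Nuclear scale (10⁻¹⁵ m): λ is 1.1e+02× this size

The wavelength is between nuclear and atomic scales.

This wavelength is appropriate for probing atomic structure but too large for nuclear physics experiments.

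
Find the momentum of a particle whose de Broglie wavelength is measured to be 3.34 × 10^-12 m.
1.98 × 10^-22 kg·m/s

From the de Broglie relation λ = h/p, we solve for p:

p = h/λ
p = (6.626 × 10^-34 J·s) / (3.34 × 10^-12 m)
p = 1.98 × 10^-22 kg·m/s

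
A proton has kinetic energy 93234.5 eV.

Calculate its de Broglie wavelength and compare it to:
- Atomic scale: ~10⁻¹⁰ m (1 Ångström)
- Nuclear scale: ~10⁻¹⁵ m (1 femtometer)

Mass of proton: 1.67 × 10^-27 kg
λ = 9.38 × 10^-14 m, which is between nuclear and atomic scales.

Using λ = h/√(2mKE):

KE = 93234.5 eV = 1.494 × 10^-14 J

λ = h/√(2mKE)
λ = (6.626 × 10^-34 J·s) / √(2 × 1.67 × 10^-27 kg × 1.494 × 10^-14 J)
λ = 9.38 × 10^-14 m

Comparison:
- Atomic scale (10⁻¹⁰ m): λ is 0.00094× this size
- Nuclear scale (10⁻¹⁵ m): λ is 94× this size

The wavelength is between nuclear and atomic scales.

This wavelength is appropriate for probing atomic structure but too large for nuclear physics experiments.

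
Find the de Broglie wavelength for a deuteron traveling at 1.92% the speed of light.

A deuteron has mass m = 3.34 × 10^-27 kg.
3.45 × 10^-14 m

Using the de Broglie relation λ = h/(mv):

v = 1.92% × c = 5.756 × 10^6 m/s

λ = h/(mv)
λ = (6.626 × 10^-34 J·s) / (3.34 × 10^-27 kg × 5.756 × 10^6 m/s)
λ = 3.45 × 10^-14 m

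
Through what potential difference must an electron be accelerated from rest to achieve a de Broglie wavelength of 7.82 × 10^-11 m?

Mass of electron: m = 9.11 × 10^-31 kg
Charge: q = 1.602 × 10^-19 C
246 V

From λ = h/√(2mqV), we solve for V:

λ² = h²/(2mqV)
V = h²/(2mqλ²)
V = (6.626 × 10^-34 J·s)² / (2 × 9.11 × 10^-31 kg × 1.602 × 10^-19 C × (7.82 × 10^-11 m)²)
V = 246 V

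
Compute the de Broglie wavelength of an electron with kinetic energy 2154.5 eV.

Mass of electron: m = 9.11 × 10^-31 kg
2.64 × 10^-11 m

Using λ = h/√(2mKE):

First convert KE to Joules: KE = 2154.5 eV = 3.452 × 10^-16 J

λ = h/√(2mKE)
λ = (6.626 × 10^-34 J·s) / √(2 × 9.11 × 10^-31 kg × 3.452 × 10^-16 J)
λ = 2.64 × 10^-11 m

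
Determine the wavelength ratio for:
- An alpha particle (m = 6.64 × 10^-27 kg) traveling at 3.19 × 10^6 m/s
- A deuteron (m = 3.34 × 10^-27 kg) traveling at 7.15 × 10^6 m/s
λ₁/λ₂ = 1.13

Using λ = h/(mv):

λ₁ = h/(m₁v₁) = 3.13 × 10^-14 m
λ₂ = h/(m₂v₂) = 2.77 × 10^-14 m

Ratio λ₁/λ₂ = (m₂v₂)/(m₁v₁)
         = (3.34 × 10^-27 kg × 7.15 × 10^6 m/s) / (6.64 × 10^-27 kg × 3.19 × 10^6 m/s)
         = 1.13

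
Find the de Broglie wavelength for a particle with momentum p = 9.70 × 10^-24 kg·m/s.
6.83 × 10^-11 m

Using the de Broglie relation λ = h/p:

λ = h/p
λ = (6.626 × 10^-34 J·s) / (9.70 × 10^-24 kg·m/s)
λ = 6.83 × 10^-11 m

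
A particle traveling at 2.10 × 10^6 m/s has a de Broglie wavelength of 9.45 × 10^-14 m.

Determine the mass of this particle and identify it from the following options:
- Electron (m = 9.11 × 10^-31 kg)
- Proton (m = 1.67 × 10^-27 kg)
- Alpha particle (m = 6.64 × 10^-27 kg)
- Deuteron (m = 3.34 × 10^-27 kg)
The particle is a deuteron.

From λ = h/(mv), solve for mass:

m = h/(λv)
m = (6.626 × 10^-34 J·s) / (9.45 × 10^-14 m × 2.10 × 10^6 m/s)
m = 3.34 × 10^-27 kg

Comparing with the listed masses, this is closest to a deuteron.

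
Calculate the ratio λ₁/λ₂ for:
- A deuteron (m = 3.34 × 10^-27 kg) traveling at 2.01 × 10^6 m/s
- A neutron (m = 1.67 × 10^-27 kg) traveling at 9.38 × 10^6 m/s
λ₁/λ₂ = 2.33

Using λ = h/(mv):

λ₁ = h/(m₁v₁) = 9.87 × 10^-14 m
λ₂ = h/(m₂v₂) = 4.23 × 10^-14 m

Ratio λ₁/λ₂ = (m₂v₂)/(m₁v₁)
         = (1.67 × 10^-27 kg × 9.38 × 10^6 m/s) / (3.34 × 10^-27 kg × 2.01 × 10^6 m/s)
         = 2.33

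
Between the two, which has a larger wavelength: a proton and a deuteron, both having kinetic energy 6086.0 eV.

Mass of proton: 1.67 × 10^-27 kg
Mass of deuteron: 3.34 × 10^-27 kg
The proton has the longer wavelength.

Using λ = h/√(2mKE):

For proton: λ₁ = h/√(2m₁KE) = 3.67 × 10^-13 m
For deuteron: λ₂ = h/√(2m₂KE) = 2.60 × 10^-13 m

Since λ ∝ 1/√m at constant kinetic energy, the lighter particle has the longer wavelength.

The proton has the longer de Broglie wavelength.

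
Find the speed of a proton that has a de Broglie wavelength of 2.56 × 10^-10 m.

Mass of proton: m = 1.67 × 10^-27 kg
1.55 × 10^3 m/s

From the de Broglie relation λ = h/(mv), we solve for v:

v = h/(mλ)
v = (6.626 × 10^-34 J·s) / (1.67 × 10^-27 kg × 2.56 × 10^-10 m)
v = 1.55 × 10^3 m/s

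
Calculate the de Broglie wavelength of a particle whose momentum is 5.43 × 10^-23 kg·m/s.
1.22 × 10^-11 m

Using the de Broglie relation λ = h/p:

λ = h/p
λ = (6.626 × 10^-34 J·s) / (5.43 × 10^-23 kg·m/s)
λ = 1.22 × 10^-11 m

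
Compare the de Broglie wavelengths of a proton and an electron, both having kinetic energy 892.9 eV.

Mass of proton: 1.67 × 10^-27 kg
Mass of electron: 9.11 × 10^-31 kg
The electron has the longer wavelength.

Using λ = h/√(2mKE):

For proton: λ₁ = h/√(2m₁KE) = 9.59 × 10^-13 m
For electron: λ₂ = h/√(2m₂KE) = 4.10 × 10^-11 m

Since λ ∝ 1/√m at constant kinetic energy, the lighter particle has the longer wavelength.

The electron has the longer de Broglie wavelength.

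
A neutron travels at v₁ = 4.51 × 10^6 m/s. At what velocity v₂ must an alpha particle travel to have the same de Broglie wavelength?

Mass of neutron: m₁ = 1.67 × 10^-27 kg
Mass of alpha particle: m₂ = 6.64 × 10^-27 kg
v₂ = 1.13 × 10^6 m/s

For equal de Broglie wavelengths: λ₁ = λ₂

h/(m₁v₁) = h/(m₂v₂)
m₁v₁ = m₂v₂
v₂ = v₁ · (m₁/m₂)

v₂ = 4.51 × 10^6 m/s × (1.67 × 10^-27 kg / 6.64 × 10^-27 kg)
v₂ = 1.13 × 10^6 m/s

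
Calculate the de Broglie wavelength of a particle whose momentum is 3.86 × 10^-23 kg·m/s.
1.72 × 10^-11 m

Using the de Broglie relation λ = h/p:

λ = h/p
λ = (6.626 × 10^-34 J·s) / (3.86 × 10^-23 kg·m/s)
λ = 1.72 × 10^-11 m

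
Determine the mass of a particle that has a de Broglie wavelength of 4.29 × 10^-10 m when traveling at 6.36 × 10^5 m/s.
2.43 × 10^-30 kg

From the de Broglie relation λ = h/(mv), we solve for m:

m = h/(λv)
m = (6.626 × 10^-34 J·s) / (4.29 × 10^-10 m × 6.36 × 10^5 m/s)
m = 2.43 × 10^-30 kg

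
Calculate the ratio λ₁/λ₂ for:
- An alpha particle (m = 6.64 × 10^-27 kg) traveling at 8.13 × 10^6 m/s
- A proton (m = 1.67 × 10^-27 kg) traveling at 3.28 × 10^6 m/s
λ₁/λ₂ = 0.101

Using λ = h/(mv):

λ₁ = h/(m₁v₁) = 1.23 × 10^-14 m
λ₂ = h/(m₂v₂) = 1.21 × 10^-13 m

Ratio λ₁/λ₂ = (m₂v₂)/(m₁v₁)
         = (1.67 × 10^-27 kg × 3.28 × 10^6 m/s) / (6.64 × 10^-27 kg × 8.13 × 10^6 m/s)
         = 0.101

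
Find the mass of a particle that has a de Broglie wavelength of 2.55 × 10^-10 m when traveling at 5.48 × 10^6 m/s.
4.74 × 10^-31 kg

From the de Broglie relation λ = h/(mv), we solve for m:

m = h/(λv)
m = (6.626 × 10^-34 J·s) / (2.55 × 10^-10 m × 5.48 × 10^6 m/s)
m = 4.74 × 10^-31 kg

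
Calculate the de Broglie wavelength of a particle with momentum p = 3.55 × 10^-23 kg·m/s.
1.87 × 10^-11 m

Using the de Broglie relation λ = h/p:

λ = h/p
λ = (6.626 × 10^-34 J·s) / (3.55 × 10^-23 kg·m/s)
λ = 1.87 × 10^-11 m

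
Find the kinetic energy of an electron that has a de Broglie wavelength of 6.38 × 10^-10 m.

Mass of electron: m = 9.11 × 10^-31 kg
5.92 × 10^-19 J (or 3.69 eV)

From λ = h/√(2mKE), we solve for KE:

λ² = h²/(2mKE)
KE = h²/(2mλ²)
KE = (6.626 × 10^-34 J·s)² / (2 × 9.11 × 10^-31 kg × (6.38 × 10^-10 m)²)
KE = 5.92 × 10^-19 J
KE = 3.69 eV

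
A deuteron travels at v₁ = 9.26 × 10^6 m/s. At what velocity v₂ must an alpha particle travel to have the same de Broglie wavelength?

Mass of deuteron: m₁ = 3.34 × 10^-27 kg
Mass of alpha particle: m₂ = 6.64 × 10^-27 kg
v₂ = 4.66 × 10^6 m/s

For equal de Broglie wavelengths: λ₁ = λ₂

h/(m₁v₁) = h/(m₂v₂)
m₁v₁ = m₂v₂
v₂ = v₁ · (m₁/m₂)

v₂ = 9.26 × 10^6 m/s × (3.34 × 10^-27 kg / 6.64 × 10^-27 kg)
v₂ = 4.66 × 10^6 m/s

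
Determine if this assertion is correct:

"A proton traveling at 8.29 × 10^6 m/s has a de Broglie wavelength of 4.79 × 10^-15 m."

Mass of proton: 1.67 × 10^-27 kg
False

The claim is incorrect.

Using λ = h/(mv):
λ = (6.626 × 10^-34 J·s) / (1.67 × 10^-27 kg × 8.29 × 10^6 m/s)
λ = 4.79 × 10^-14 m

The actual wavelength differs from the claimed 4.79 × 10^-15 m.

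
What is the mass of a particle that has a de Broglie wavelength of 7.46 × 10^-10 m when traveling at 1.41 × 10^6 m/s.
6.30 × 10^-31 kg

From the de Broglie relation λ = h/(mv), we solve for m:

m = h/(λv)
m = (6.626 × 10^-34 J·s) / (7.46 × 10^-10 m × 1.41 × 10^6 m/s)
m = 6.30 × 10^-31 kg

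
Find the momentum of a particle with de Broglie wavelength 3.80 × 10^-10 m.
1.74 × 10^-24 kg·m/s

From the de Broglie relation λ = h/p, we solve for p:

p = h/λ
p = (6.626 × 10^-34 J·s) / (3.80 × 10^-10 m)
p = 1.74 × 10^-24 kg·m/s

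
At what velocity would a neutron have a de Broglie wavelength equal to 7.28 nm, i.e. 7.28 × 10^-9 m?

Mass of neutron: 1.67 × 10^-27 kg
5.45 × 10^1 m/s

From λ = h/(mv), solve for v:

v = h/(mλ)
v = (6.626 × 10^-34 J·s) / (1.67 × 10^-27 kg × 7.28 × 10^-9 m)
v = 5.45 × 10^1 m/s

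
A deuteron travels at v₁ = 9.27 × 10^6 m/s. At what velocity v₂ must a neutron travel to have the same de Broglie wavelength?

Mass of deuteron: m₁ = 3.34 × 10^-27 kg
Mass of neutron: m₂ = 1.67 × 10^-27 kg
v₂ = 1.85 × 10^7 m/s

For equal de Broglie wavelengths: λ₁ = λ₂

h/(m₁v₁) = h/(m₂v₂)
m₁v₁ = m₂v₂
v₂ = v₁ · (m₁/m₂)

v₂ = 9.27 × 10^6 m/s × (3.34 × 10^-27 kg / 1.67 × 10^-27 kg)
v₂ = 1.85 × 10^7 m/s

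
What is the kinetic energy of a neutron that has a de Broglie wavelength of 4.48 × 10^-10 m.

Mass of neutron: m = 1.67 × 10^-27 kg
6.55 × 10^-22 J (or 4.09 × 10^-3 eV)

From λ = h/√(2mKE), we solve for KE:

λ² = h²/(2mKE)
KE = h²/(2mλ²)
KE = (6.626 × 10^-34 J·s)² / (2 × 1.67 × 10^-27 kg × (4.48 × 10^-10 m)²)
KE = 6.55 × 10^-22 J
KE = 4.09 × 10^-3 eV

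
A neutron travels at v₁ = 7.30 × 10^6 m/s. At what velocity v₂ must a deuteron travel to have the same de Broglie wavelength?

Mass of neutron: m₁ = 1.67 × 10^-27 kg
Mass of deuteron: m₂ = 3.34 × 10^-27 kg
v₂ = 3.65 × 10^6 m/s

For equal de Broglie wavelengths: λ₁ = λ₂

h/(m₁v₁) = h/(m₂v₂)
m₁v₁ = m₂v₂
v₂ = v₁ · (m₁/m₂)

v₂ = 7.30 × 10^6 m/s × (1.67 × 10^-27 kg / 3.34 × 10^-27 kg)
v₂ = 3.65 × 10^6 m/s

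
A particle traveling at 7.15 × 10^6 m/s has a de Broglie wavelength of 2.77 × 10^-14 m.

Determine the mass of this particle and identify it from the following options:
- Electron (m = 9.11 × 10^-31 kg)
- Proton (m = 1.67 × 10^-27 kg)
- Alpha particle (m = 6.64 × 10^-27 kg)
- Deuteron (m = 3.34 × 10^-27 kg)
The particle is a deuteron.

From λ = h/(mv), solve for mass:

m = h/(λv)
m = (6.626 × 10^-34 J·s) / (2.77 × 10^-14 m × 7.15 × 10^6 m/s)
m = 3.35 × 10^-27 kg

Comparing with the listed masses, this is closest to a deuteron.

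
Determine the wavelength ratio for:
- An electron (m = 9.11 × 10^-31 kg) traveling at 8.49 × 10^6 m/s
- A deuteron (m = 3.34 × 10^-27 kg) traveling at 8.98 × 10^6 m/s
λ₁/λ₂ = 3.88 × 10^3

Using λ = h/(mv):

λ₁ = h/(m₁v₁) = 8.57 × 10^-11 m
λ₂ = h/(m₂v₂) = 2.21 × 10^-14 m

Ratio λ₁/λ₂ = (m₂v₂)/(m₁v₁)
         = (3.34 × 10^-27 kg × 8.98 × 10^6 m/s) / (9.11 × 10^-31 kg × 8.49 × 10^6 m/s)
         = 3.88 × 10^3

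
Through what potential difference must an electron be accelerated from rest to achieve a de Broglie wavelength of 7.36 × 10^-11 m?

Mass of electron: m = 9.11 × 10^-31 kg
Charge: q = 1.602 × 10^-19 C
278 V

From λ = h/√(2mqV), we solve for V:

λ² = h²/(2mqV)
V = h²/(2mqλ²)
V = (6.626 × 10^-34 J·s)² / (2 × 9.11 × 10^-31 kg × 1.602 × 10^-19 C × (7.36 × 10^-11 m)²)
V = 278 V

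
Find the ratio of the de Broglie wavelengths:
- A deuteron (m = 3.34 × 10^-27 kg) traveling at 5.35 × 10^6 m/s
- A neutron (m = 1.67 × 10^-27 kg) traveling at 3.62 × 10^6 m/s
λ₁/λ₂ = 0.338

Using λ = h/(mv):

λ₁ = h/(m₁v₁) = 3.71 × 10^-14 m
λ₂ = h/(m₂v₂) = 1.10 × 10^-13 m

Ratio λ₁/λ₂ = (m₂v₂)/(m₁v₁)
         = (1.67 × 10^-27 kg × 3.62 × 10^6 m/s) / (3.34 × 10^-27 kg × 5.35 × 10^6 m/s)
         = 0.338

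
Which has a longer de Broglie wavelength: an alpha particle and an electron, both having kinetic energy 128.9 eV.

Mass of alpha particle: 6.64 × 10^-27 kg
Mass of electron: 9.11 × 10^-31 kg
The electron has the longer wavelength.

Using λ = h/√(2mKE):

For alpha particle: λ₁ = h/√(2m₁KE) = 1.27 × 10^-12 m
For electron: λ₂ = h/√(2m₂KE) = 1.08 × 10^-10 m

Since λ ∝ 1/√m at constant kinetic energy, the lighter particle has the longer wavelength.

The electron has the longer de Broglie wavelength.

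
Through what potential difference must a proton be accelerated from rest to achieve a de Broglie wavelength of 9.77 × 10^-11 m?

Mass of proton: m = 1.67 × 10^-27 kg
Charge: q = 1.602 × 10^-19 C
8.60 × 10^-2 V

From λ = h/√(2mqV), we solve for V:

λ² = h²/(2mqV)
V = h²/(2mqλ²)
V = (6.626 × 10^-34 J·s)² / (2 × 1.67 × 10^-27 kg × 1.602 × 10^-19 C × (9.77 × 10^-11 m)²)
V = 8.60 × 10^-2 V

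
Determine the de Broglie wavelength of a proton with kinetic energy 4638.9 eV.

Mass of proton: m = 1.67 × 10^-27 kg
4.21 × 10^-13 m

Using λ = h/√(2mKE):

First convert KE to Joules: KE = 4638.9 eV = 7.432 × 10^-16 J

λ = h/√(2mKE)
λ = (6.626 × 10^-34 J·s) / √(2 × 1.67 × 10^-27 kg × 7.432 × 10^-16 J)
λ = 4.21 × 10^-13 m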